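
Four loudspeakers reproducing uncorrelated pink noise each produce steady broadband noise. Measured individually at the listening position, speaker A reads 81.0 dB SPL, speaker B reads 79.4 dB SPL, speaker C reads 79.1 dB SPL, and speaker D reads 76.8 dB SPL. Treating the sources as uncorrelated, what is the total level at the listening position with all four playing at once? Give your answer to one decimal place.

85.3 dB SPL

Add the sources as powers (linear), then convert back to dB:
L_total = 10·log₁₀(10^(81.0/10) + 10^(79.4/10) + 10^(79.1/10) + 10^(76.8/10)) = 10·log₁₀(342100000) = 85.3 dB SPL.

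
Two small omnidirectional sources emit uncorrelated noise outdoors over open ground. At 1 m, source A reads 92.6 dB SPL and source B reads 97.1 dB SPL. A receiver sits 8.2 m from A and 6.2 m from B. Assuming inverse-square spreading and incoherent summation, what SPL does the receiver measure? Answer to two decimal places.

82.05 dB SPL

At the listener: L_A = 92.6 − 20·log₁₀(8.2) = 74.324 dB; L_B = 97.1 − 20·log₁₀(6.2) = 81.252 dB.
Combined: 10·log₁₀(10^(74.324/10)+10^(81.252/10)) = 82.05 dB SPL.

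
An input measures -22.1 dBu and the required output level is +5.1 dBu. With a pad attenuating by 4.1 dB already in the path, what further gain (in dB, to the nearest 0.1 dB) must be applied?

The required make-up gain is the shortfall in the dB sum.
G = +5.1 − (-22.1) + 4.1 = 31.3 dB.

31.3 dB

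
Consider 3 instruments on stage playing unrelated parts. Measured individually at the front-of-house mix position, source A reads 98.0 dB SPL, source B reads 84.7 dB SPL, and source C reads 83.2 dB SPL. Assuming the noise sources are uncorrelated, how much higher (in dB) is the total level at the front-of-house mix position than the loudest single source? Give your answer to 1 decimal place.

0.3 dB

Incoherent sources sum as intensities:
L_total = 10·log₁₀(10^(98.0/10) + 10^(84.7/10) + 10^(83.2/10)) = 98.33 dB SPL.
Excess over the loudest (98.0 dB): 98.33 − 98.0 = 0.3 dB.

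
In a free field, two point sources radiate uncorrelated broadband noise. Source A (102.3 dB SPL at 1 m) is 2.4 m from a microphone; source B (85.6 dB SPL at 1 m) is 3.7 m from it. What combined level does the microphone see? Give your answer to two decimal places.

At the listener: L_A = 102.3 − 20·log₁₀(2.4) = 94.696 dB; L_B = 85.6 − 20·log₁₀(3.7) = 74.236 dB.
Combined: 10·log₁₀(10^(94.696/10)+10^(74.236/10)) = 94.73 dB SPL.

94.73 dB SPL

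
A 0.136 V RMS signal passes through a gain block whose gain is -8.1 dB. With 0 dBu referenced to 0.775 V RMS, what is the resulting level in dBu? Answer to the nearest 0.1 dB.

Input level: 20·log₁₀(0.136/0.775) = -15.12 dBu.
Output: -15.12 − 8.1 = -23.2 dBu.

-23.2 dBu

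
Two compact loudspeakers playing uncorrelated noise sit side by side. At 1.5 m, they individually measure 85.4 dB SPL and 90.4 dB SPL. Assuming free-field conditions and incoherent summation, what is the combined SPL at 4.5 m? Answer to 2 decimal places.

Combined at 1.5 m: 10·log₁₀(10^(85.4/10)+10^(90.4/10)) = 91.593 dB SPL.
Then apply −20·log₁₀(4.5/1.5) = -9.542 dB → 82.05 dB SPL.

82.05 dB SPL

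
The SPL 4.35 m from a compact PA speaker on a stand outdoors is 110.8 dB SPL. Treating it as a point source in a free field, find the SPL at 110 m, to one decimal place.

82.7 dB SPL

Inverse-square spreading gives ΔL = −20·log₁₀(d₂/d₁).
ΔL = −20·log₁₀(110/4.35) = -28.06 dB, so L₂ = 110.8 + (-28.06) = 82.7 dB SPL.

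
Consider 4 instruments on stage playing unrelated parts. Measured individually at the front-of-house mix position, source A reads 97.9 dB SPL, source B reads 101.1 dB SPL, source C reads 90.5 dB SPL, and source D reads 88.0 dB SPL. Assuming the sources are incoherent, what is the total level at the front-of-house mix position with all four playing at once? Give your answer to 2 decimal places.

Uncorrelated sources add in intensity (power), not in dB.
L_total = 10·log₁₀(10^(97.9/10) + 10^(101.1/10) + 10^(90.5/10) + 10^(88.0/10)) = 10·log₁₀(20801000000) = 103.18 dB SPL.

103.18 dB SPL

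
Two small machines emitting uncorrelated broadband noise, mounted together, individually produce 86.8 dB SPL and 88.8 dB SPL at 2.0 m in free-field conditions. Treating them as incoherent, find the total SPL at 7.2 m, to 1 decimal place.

79.8 dB SPL

Combined at 2.0 m: 10·log₁₀(10^(86.8/10)+10^(88.8/10)) = 90.92 dB SPL.
Then apply −20·log₁₀(7.2/2.0) = -11.13 dB → 79.8 dB SPL.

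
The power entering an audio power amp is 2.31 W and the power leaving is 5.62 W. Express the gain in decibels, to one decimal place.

For a power ratio, dB = 10·log₁₀(P₂/P₁).
10·log₁₀(5.62/2.31) = 10·log₁₀(2.433) = 3.9 dB.

3.9 dB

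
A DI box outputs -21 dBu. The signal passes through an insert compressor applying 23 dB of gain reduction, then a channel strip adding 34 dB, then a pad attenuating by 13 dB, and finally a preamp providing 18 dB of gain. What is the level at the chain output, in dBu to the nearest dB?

Gain stages sum in dB:
-21 − 23 + 34 − 13 + 18 = -5 dBu.

-5 dBu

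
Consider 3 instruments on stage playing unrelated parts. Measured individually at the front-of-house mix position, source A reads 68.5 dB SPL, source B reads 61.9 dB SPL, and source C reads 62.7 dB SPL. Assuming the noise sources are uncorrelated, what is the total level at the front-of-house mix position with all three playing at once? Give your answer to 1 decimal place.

70.2 dB SPL

Add the sources as powers (linear), then convert back to dB:
L_total = 10·log₁₀(10^(68.5/10) + 10^(61.9/10) + 10^(62.7/10)) = 10·log₁₀(10490000) = 70.2 dB SPL.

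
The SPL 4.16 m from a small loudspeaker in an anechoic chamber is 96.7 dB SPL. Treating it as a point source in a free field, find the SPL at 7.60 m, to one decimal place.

91.5 dB SPL

Free-field point source: level drops by 20·log₁₀ of the distance ratio.
ΔL = −20·log₁₀(7.60/4.16) = -5.23 dB, so L₂ = 96.7 + (-5.23) = 91.5 dB SPL.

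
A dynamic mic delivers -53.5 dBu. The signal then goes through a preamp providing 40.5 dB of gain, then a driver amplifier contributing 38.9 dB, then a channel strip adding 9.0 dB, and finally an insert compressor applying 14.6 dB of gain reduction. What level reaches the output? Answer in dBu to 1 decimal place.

Cascaded gains and losses add directly in dB.
-53.5 + 40.5 + 38.9 + 9.0 − 14.6 = +20.3 dBu.

+20.3 dBu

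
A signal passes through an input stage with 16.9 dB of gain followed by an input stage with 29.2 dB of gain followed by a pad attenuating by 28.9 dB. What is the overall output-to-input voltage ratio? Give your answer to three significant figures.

7.24

Net gain = 16.9 + 29.2 + (−28.9) = 17.2 dB.
Voltage ratio = 10^(17.2/20) = 7.24.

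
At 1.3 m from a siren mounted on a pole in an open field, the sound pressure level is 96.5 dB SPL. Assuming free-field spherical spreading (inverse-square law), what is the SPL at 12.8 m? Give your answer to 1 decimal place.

Free-field point source: level drops by 20·log₁₀ of the distance ratio.
ΔL = −20·log₁₀(12.8/1.3) = -19.87 dB, so L₂ = 96.5 + (-19.87) = 76.6 dB SPL.

76.6 dB SPL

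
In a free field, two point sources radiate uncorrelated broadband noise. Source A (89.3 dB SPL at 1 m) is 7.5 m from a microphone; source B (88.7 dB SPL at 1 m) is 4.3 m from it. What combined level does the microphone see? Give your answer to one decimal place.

77.4 dB SPL

At the listener: L_A = 89.3 − 20·log₁₀(7.5) = 71.80 dB; L_B = 88.7 − 20·log₁₀(4.3) = 76.03 dB.
Combined: 10·log₁₀(10^(71.80/10)+10^(76.03/10)) = 77.4 dB SPL.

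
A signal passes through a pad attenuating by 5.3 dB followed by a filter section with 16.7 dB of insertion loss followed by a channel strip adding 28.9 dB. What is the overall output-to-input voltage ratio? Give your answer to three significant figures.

Net gain = (−5.3) + (−16.7) + 28.9 = 6.9 dB.
Voltage ratio = 10^(6.9/20) = 2.21.

2.21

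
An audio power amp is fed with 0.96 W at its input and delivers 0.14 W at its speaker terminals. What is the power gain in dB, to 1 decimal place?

Power is a power quantity, so gain = 10·log₁₀(P_out/P_in).
10·log₁₀(0.14/0.96) = 10·log₁₀(0.1458) = -8.4 dB.

-8.4 dB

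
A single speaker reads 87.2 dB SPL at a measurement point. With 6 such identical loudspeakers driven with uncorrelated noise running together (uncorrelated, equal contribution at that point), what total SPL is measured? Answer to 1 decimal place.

95.0 dB SPL

6 equal incoherent sources raise the level by 10·log₁₀(6) = 7.78 dB.
L_total = 87.2 + 7.78 = 95.0 dB SPL.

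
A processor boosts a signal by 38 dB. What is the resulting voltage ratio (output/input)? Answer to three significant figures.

Voltage ratio = 10^(dB/20).
10^(38/20) = 10^(1.900) = 79.4.

79.4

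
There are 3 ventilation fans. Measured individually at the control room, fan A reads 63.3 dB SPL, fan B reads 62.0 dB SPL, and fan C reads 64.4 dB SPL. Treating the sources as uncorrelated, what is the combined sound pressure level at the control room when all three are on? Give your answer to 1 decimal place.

68.1 dB SPL

Add the sources as powers (linear), then convert back to dB:
L_total = 10·log₁₀(10^(63.3/10) + 10^(62.0/10) + 10^(64.4/10)) = 10·log₁₀(6477000) = 68.1 dB SPL.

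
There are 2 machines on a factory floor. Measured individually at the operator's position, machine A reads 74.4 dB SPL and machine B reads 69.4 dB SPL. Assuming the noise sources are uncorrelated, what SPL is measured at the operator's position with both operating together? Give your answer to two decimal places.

75.59 dB SPL

Add the sources as powers (linear), then convert back to dB:
L_total = 10·log₁₀(10^(74.4/10) + 10^(69.4/10)) = 10·log₁₀(36250000) = 75.59 dB SPL.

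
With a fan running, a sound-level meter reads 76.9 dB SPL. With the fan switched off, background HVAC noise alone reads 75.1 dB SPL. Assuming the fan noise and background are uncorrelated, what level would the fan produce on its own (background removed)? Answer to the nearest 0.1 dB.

72.2 dB SPL

Background correction is a power subtraction:
L_src = 10·log₁₀(10^(76.9/10) − 10^(75.1/10)) = 10·log₁₀(16620000) = 72.2 dB SPL.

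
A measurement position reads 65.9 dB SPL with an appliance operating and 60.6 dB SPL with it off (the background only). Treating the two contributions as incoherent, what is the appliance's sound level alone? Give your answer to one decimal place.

Subtract intensities: L_src = 10·log₁₀(10^(L_total/10) − 10^(L_bg/10)).
L_src = 10·log₁₀(10^(65.9/10) − 10^(60.6/10)) = 10·log₁₀(2742000) = 64.4 dB SPL.

64.4 dB SPL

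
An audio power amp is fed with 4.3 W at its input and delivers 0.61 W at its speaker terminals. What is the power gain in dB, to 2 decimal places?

For a power ratio, dB = 10·log₁₀(P₂/P₁).
10·log₁₀(0.61/4.3) = 10·log₁₀(0.1419) = -8.48 dB.

-8.48 dB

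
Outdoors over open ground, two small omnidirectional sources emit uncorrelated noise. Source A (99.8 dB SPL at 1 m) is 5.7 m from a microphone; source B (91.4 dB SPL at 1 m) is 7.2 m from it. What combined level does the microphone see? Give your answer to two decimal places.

At the listener: L_A = 99.8 − 20·log₁₀(5.7) = 84.683 dB; L_B = 91.4 − 20·log₁₀(7.2) = 74.253 dB.
Combined: 10·log₁₀(10^(84.683/10)+10^(74.253/10)) = 85.06 dB SPL.

85.06 dB SPL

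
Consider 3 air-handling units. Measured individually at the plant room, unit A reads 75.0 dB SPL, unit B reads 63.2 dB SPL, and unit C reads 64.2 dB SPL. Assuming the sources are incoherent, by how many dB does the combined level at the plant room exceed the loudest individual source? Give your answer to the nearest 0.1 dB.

Uncorrelated sources add in intensity (power), not in dB.
L_total = 10·log₁₀(10^(75.0/10) + 10^(63.2/10) + 10^(64.2/10)) = 75.60 dB SPL.
Excess over the loudest (75.0 dB): 75.60 − 75.0 = 0.6 dB.

0.6 dB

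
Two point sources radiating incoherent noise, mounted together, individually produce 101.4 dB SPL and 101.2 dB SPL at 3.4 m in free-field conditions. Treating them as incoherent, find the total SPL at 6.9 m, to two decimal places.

98.16 dB SPL

Combined at 3.4 m: 10·log₁₀(10^(101.4/10)+10^(101.2/10)) = 104.311 dB SPL.
Then apply −20·log₁₀(6.9/3.4) = -6.147 dB → 98.16 dB SPL.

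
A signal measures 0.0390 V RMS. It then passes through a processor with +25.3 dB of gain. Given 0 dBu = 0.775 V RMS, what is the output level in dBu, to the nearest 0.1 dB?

Input level: 20·log₁₀(0.0390/0.775) = -25.96 dBu.
Output: -25.96 + 25.3 = -0.7 dBu.

-0.7 dBu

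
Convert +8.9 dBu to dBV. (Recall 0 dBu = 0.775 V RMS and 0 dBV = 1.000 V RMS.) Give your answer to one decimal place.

The offset between the scales is 20·log₁₀(0.775/1.000) = −2.214 dB.
So dBV = +8.9 − 2.214 = +6.7 dBV.

+6.7 dBV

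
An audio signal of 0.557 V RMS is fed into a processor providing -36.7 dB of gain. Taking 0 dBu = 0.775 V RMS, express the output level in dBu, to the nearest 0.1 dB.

-39.6 dBu

Input level: 20·log₁₀(0.557/0.775) = -2.87 dBu.
Output: -2.87 − 36.7 = -39.6 dBu.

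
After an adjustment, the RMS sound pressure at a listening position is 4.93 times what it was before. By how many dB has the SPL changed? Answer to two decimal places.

13.86 dB

SPL change from a pressure ratio uses the 20·log₁₀ form:
20·log₁₀(4.93) = 13.86 dB.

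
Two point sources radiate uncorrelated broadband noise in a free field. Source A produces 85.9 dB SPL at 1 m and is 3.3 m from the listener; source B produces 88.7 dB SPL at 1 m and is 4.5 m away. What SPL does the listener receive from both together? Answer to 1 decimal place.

78.6 dB SPL

At the listener: L_A = 85.9 − 20·log₁₀(3.3) = 75.53 dB; L_B = 88.7 − 20·log₁₀(4.5) = 75.64 dB.
Combined: 10·log₁₀(10^(75.53/10)+10^(75.64/10)) = 78.6 dB SPL.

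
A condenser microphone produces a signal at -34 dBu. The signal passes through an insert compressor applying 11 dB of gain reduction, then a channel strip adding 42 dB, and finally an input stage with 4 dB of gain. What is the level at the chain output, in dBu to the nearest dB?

+1 dBu

Gain stages sum in dB:
-34 − 11 + 42 + 4 = +1 dBu.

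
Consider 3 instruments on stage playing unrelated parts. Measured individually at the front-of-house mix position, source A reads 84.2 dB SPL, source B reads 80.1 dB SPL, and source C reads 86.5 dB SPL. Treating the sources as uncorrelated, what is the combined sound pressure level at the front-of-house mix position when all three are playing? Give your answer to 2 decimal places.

Add the sources as powers (linear), then convert back to dB:
L_total = 10·log₁₀(10^(84.2/10) + 10^(80.1/10) + 10^(86.5/10)) = 10·log₁₀(812000000) = 89.10 dB SPL.

89.10 dB SPL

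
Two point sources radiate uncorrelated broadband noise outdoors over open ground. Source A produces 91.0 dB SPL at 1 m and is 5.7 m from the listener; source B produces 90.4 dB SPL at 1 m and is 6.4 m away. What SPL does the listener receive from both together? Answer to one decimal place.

At the listener: L_A = 91.0 − 20·log₁₀(5.7) = 75.88 dB; L_B = 90.4 − 20·log₁₀(6.4) = 74.28 dB.
Combined: 10·log₁₀(10^(75.88/10)+10^(74.28/10)) = 78.2 dB SPL.

78.2 dB SPL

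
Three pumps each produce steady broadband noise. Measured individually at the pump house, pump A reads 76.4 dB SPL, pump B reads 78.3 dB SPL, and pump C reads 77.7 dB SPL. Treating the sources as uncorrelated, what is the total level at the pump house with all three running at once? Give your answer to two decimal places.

Uncorrelated sources add in intensity (power), not in dB.
L_total = 10·log₁₀(10^(76.4/10) + 10^(78.3/10) + 10^(77.7/10)) = 10·log₁₀(170100000) = 82.31 dB SPL.

82.31 dB SPL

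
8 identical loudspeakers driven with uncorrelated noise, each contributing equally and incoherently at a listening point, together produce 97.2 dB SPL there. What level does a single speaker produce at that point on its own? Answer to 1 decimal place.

88.2 dB SPL

8 equal incoherent sources add 10·log₁₀(8) = 9.03 dB over one source.
L_one = 97.2 − 9.03 = 88.2 dB SPL.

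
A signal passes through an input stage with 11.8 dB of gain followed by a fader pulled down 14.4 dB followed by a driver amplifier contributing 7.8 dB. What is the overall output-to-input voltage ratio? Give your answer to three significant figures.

Net gain = 11.8 + (−14.4) + 7.8 = 5.2 dB.
Voltage ratio = 10^(5.2/20) = 1.82.

1.82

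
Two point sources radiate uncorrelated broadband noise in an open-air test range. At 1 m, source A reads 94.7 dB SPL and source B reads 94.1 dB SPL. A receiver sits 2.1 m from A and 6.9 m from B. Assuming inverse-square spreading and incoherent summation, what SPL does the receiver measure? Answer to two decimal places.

88.59 dB SPL

At the listener: L_A = 94.7 − 20·log₁₀(2.1) = 88.256 dB; L_B = 94.1 − 20·log₁₀(6.9) = 77.323 dB.
Combined: 10·log₁₀(10^(88.256/10)+10^(77.323/10)) = 88.59 dB SPL.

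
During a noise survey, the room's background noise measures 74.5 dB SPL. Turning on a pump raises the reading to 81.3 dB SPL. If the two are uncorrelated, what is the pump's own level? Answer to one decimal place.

Subtract intensities: L_src = 10·log₁₀(10^(L_total/10) − 10^(L_bg/10)).
L_src = 10·log₁₀(10^(81.3/10) − 10^(74.5/10)) = 10·log₁₀(106700000) = 80.3 dB SPL.

80.3 dB SPL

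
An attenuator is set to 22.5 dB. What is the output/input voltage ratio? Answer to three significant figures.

0.0750

Voltage ratio = 10^(dB/20).
10^(-22.5/20) = 10^(-1.125) = 0.0750.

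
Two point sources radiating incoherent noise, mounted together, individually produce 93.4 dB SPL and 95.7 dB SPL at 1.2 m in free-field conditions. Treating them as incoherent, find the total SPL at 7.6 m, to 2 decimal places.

81.68 dB SPL

Combined at 1.2 m: 10·log₁₀(10^(93.4/10)+10^(95.7/10)) = 97.711 dB SPL.
Then apply −20·log₁₀(7.6/1.2) = -16.033 dB → 81.68 dB SPL.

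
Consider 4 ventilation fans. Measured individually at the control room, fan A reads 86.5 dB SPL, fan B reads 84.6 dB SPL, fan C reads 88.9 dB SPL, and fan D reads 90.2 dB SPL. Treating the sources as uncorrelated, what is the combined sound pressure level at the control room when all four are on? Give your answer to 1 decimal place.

Add the sources as powers (linear), then convert back to dB:
L_total = 10·log₁₀(10^(86.5/10) + 10^(84.6/10) + 10^(88.9/10) + 10^(90.2/10)) = 10·log₁₀(2558000000) = 94.1 dB SPL.

94.1 dB SPL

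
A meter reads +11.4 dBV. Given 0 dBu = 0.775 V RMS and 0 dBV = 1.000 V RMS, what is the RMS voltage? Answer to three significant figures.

V = 1.000 V × 10^(+11.4/20).
= 1.000 × 3.715 = 3.72 V.

3.72 V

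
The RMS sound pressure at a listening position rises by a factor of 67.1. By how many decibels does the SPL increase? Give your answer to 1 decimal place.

Sound pressure is an amplitude quantity: ΔL = 20·log₁₀(p₂/p₁).
20·log₁₀(67.1) = 36.5 dB.

36.5 dB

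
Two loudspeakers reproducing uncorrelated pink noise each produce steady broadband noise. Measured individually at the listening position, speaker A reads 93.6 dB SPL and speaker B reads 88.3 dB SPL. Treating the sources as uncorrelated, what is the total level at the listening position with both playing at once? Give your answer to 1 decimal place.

Incoherent sources sum as intensities:
L_total = 10·log₁₀(10^(93.6/10) + 10^(88.3/10)) = 10·log₁₀(2967000000) = 94.7 dB SPL.

94.7 dB SPL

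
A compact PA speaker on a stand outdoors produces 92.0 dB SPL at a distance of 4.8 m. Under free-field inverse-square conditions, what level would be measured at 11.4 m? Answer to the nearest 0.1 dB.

Inverse-square spreading gives ΔL = −20·log₁₀(d₂/d₁).
ΔL = −20·log₁₀(11.4/4.8) = -7.51 dB, so L₂ = 92.0 + (-7.51) = 84.5 dB SPL.

84.5 dB SPL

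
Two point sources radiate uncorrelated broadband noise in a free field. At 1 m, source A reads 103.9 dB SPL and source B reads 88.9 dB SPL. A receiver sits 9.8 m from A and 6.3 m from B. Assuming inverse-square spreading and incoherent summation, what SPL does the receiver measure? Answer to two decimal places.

84.40 dB SPL

At the listener: L_A = 103.9 − 20·log₁₀(9.8) = 84.075 dB; L_B = 88.9 − 20·log₁₀(6.3) = 72.913 dB.
Combined: 10·log₁₀(10^(84.075/10)+10^(72.913/10)) = 84.40 dB SPL.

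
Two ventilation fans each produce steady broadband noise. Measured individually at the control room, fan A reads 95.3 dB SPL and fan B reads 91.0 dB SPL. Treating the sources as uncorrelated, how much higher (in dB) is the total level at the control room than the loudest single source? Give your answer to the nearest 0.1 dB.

1.4 dB

Incoherent sources sum as intensities:
L_total = 10·log₁₀(10^(95.3/10) + 10^(91.0/10)) = 96.67 dB SPL.
Excess over the loudest (95.3 dB): 96.67 − 95.3 = 1.4 dB.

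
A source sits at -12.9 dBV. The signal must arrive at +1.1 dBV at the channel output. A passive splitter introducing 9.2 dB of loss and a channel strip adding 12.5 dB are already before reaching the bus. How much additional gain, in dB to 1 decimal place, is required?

10.7 dB

The required make-up gain is the shortfall in the dB sum.
G = +1.1 − (-12.9) + 9.2 − 12.5 = 10.7 dB.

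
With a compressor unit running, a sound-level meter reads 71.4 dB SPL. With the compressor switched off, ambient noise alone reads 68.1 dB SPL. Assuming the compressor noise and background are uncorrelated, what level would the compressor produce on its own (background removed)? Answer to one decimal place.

68.7 dB SPL

Subtract intensities: L_src = 10·log₁₀(10^(L_total/10) − 10^(L_bg/10)).
L_src = 10·log₁₀(10^(71.4/10) − 10^(68.1/10)) = 10·log₁₀(7347000) = 68.7 dB SPL.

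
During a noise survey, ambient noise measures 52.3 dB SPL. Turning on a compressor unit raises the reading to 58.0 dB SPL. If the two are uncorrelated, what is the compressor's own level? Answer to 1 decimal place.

56.6 dB SPL

Background correction is a power subtraction:
L_src = 10·log₁₀(10^(58.0/10) − 10^(52.3/10)) = 10·log₁₀(461100) = 56.6 dB SPL.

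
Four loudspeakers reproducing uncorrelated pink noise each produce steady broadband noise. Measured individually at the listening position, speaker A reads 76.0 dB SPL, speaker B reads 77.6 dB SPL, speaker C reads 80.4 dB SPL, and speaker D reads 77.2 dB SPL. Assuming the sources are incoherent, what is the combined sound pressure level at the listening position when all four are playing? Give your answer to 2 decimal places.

Uncorrelated sources add in intensity (power), not in dB.
L_total = 10·log₁₀(10^(76.0/10) + 10^(77.6/10) + 10^(80.4/10) + 10^(77.2/10)) = 10·log₁₀(259500000) = 84.14 dB SPL.

84.14 dB SPL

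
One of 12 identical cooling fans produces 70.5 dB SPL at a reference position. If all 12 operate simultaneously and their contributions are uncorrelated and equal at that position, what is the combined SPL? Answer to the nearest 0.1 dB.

81.3 dB SPL

12 equal incoherent sources raise the level by 10·log₁₀(12) = 10.79 dB.
L_total = 70.5 + 10.79 = 81.3 dB SPL.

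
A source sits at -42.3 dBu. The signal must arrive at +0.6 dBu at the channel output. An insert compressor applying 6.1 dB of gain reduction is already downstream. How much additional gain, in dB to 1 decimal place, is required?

The required make-up gain is the shortfall in the dB sum.
G = +0.6 − (-42.3) + 6.1 = 49.0 dB.

49.0 dB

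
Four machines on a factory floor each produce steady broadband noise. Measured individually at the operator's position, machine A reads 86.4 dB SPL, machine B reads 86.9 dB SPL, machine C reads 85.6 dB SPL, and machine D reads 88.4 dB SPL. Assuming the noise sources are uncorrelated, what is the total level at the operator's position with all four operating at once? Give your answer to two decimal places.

92.97 dB SPL

Add the sources as powers (linear), then convert back to dB:
L_total = 10·log₁₀(10^(86.4/10) + 10^(86.9/10) + 10^(85.6/10) + 10^(88.4/10)) = 10·log₁₀(1981000000) = 92.97 dB SPL.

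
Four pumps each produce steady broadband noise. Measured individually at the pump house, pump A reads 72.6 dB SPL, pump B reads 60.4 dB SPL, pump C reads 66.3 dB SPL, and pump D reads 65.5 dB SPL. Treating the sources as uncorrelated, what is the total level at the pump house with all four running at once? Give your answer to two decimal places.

74.33 dB SPL

Add the sources as powers (linear), then convert back to dB:
L_total = 10·log₁₀(10^(72.6/10) + 10^(60.4/10) + 10^(66.3/10) + 10^(65.5/10)) = 10·log₁₀(27110000) = 74.33 dB SPL.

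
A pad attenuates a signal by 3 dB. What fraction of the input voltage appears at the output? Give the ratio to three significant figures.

Voltage ratio = 10^(dB/20).
10^(-3/20) = 10^(-0.1500) = 0.708.

0.708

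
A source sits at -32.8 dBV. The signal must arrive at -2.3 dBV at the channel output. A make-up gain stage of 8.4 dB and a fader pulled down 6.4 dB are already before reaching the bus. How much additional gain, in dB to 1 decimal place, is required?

28.5 dB

The required make-up gain is the shortfall in the dB sum.
G = -2.3 − (-32.8) − 8.4 + 6.4 = 28.5 dB.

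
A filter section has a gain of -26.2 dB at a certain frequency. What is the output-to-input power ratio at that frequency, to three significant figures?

Power ratio = 10^(dB/10).
10^(-26.2/10) = 10^(-2.620) = 0.00240.

0.00240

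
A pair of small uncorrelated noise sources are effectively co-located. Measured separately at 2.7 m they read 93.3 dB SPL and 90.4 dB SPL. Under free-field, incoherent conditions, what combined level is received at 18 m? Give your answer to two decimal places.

Combined at 2.7 m: 10·log₁₀(10^(93.3/10)+10^(90.4/10)) = 95.098 dB SPL.
Then apply −20·log₁₀(18/2.7) = -16.478 dB → 78.62 dB SPL.

78.62 dB SPL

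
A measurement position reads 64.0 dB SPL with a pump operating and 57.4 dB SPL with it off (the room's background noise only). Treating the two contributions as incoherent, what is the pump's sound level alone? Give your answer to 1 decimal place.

Subtract intensities: L_src = 10·log₁₀(10^(L_total/10) − 10^(L_bg/10)).
L_src = 10·log₁₀(10^(64.0/10) − 10^(57.4/10)) = 10·log₁₀(1962000) = 62.9 dB SPL.

62.9 dB SPL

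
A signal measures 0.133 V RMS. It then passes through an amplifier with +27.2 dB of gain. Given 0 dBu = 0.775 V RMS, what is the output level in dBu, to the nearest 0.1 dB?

+11.9 dBu

Input level: 20·log₁₀(0.133/0.775) = -15.31 dBu.
Output: -15.31 + 27.2 = +11.9 dBu.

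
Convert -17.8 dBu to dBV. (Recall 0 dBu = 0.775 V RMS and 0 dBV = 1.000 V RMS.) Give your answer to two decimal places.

The offset between the scales is 20·log₁₀(0.775/1.000) = −2.214 dB.
So dBV = -17.8 − 2.214 = -20.01 dBV.

-20.01 dBV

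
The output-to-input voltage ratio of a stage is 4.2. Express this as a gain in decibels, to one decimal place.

For a voltage ratio, dB = 20·log₁₀(V₂/V₁).
20·log₁₀(4.2) = 12.5 dB.

12.5 dB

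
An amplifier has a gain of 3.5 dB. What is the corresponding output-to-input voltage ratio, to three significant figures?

1.50

Voltage ratio = 10^(dB/20).
10^(3.5/20) = 10^(0.1750) = 1.50.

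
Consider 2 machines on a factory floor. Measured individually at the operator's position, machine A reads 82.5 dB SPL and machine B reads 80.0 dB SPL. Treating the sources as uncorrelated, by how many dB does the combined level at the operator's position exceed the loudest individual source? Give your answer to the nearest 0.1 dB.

Incoherent sources sum as intensities:
L_total = 10·log₁₀(10^(82.5/10) + 10^(80.0/10)) = 84.44 dB SPL.
Excess over the loudest (82.5 dB): 84.44 − 82.5 = 1.9 dB.

1.9 dB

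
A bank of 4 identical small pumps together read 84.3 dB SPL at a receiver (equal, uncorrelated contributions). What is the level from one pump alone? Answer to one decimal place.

4 equal incoherent sources add 10·log₁₀(4) = 6.02 dB over one source.
L_one = 84.3 − 6.02 = 78.3 dB SPL.

78.3 dB SPL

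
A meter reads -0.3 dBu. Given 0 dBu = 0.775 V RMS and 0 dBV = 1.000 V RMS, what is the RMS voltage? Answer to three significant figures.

0.749 V

V = 0.775 V × 10^(-0.3/20).
= 0.775 × 0.9661 = 0.749 V.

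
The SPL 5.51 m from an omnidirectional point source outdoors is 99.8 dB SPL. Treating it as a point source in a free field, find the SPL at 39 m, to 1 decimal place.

For a point source in a free field, ΔL = −20·log₁₀(d₂/d₁).
ΔL = −20·log₁₀(39/5.51) = -17.00 dB, so L₂ = 99.8 + (-17.00) = 82.8 dB SPL.

82.8 dB SPL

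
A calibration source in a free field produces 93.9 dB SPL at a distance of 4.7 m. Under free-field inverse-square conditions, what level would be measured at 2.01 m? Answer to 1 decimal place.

Free-field point source: level drops by 20·log₁₀ of the distance ratio.
ΔL = −20·log₁₀(2.01/4.7) = 7.38 dB, so L₂ = 93.9 + (7.38) = 101.3 dB SPL.

101.3 dB SPL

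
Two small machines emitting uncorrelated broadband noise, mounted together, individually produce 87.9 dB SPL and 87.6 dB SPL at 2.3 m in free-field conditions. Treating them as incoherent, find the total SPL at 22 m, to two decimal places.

Combined at 2.3 m: 10·log₁₀(10^(87.9/10)+10^(87.6/10)) = 90.763 dB SPL.
Then apply −20·log₁₀(22/2.3) = -19.614 dB → 71.15 dB SPL.

71.15 dB SPL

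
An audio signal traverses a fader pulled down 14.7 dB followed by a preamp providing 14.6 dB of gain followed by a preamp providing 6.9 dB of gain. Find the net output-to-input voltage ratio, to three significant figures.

Net gain = (−14.7) + 14.6 + 6.9 = 6.8 dB.
Voltage ratio = 10^(6.8/20) = 2.19.

2.19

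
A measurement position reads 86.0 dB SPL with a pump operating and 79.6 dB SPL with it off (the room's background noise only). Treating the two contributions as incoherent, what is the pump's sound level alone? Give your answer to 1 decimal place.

84.9 dB SPL

Background correction is a power subtraction:
L_src = 10·log₁₀(10^(86.0/10) − 10^(79.6/10)) = 10·log₁₀(306900000) = 84.9 dB SPL.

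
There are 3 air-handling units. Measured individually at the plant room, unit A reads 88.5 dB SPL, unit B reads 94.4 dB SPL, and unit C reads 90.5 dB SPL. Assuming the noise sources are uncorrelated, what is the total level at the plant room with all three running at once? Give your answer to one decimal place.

Incoherent sources sum as intensities:
L_total = 10·log₁₀(10^(88.5/10) + 10^(94.4/10) + 10^(90.5/10)) = 10·log₁₀(4584000000) = 96.6 dB SPL.

96.6 dB SPL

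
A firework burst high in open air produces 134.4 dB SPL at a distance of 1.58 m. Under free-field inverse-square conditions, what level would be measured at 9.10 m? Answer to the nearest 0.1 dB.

119.2 dB SPL

Free-field point source: level drops by 20·log₁₀ of the distance ratio.
ΔL = −20·log₁₀(9.10/1.58) = -15.21 dB, so L₂ = 134.4 + (-15.21) = 119.2 dB SPL.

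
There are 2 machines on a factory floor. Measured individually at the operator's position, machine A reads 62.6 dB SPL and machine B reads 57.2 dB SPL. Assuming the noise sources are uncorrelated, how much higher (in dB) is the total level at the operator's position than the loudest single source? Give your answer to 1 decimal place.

Incoherent sources sum as intensities:
L_total = 10·log₁₀(10^(62.6/10) + 10^(57.2/10)) = 63.70 dB SPL.
Excess over the loudest (62.6 dB): 63.70 − 62.6 = 1.1 dB.

1.1 dB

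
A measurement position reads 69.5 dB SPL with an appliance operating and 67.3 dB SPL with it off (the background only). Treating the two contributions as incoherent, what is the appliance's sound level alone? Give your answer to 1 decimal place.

Background correction is a power subtraction:
L_src = 10·log₁₀(10^(69.5/10) − 10^(67.3/10)) = 10·log₁₀(3542000) = 65.5 dB SPL.

65.5 dB SPL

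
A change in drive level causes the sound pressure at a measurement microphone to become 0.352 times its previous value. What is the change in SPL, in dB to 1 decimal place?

-9.1 dB

Sound pressure is an amplitude quantity: ΔL = 20·log₁₀(p₂/p₁).
20·log₁₀(0.352) = -9.1 dB.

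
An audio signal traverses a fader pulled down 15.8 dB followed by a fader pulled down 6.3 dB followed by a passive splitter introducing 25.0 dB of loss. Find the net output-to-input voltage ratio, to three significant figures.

0.00442

Net gain = (−15.8) + (−6.3) + (−25.0) = -47.1 dB.
Voltage ratio = 10^(-47.1/20) = 0.00442.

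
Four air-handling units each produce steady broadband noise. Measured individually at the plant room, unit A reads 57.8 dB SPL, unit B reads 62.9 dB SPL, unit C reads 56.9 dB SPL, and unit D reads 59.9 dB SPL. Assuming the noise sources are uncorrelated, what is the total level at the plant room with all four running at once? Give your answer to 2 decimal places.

Incoherent sources sum as intensities:
L_total = 10·log₁₀(10^(57.8/10) + 10^(62.9/10) + 10^(56.9/10) + 10^(59.9/10)) = 10·log₁₀(4019000) = 66.04 dB SPL.

66.04 dB SPL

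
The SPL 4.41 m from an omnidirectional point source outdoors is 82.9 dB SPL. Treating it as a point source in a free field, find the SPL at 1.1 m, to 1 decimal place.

Free-field point source: level drops by 20·log₁₀ of the distance ratio.
ΔL = −20·log₁₀(1.1/4.41) = 12.06 dB, so L₂ = 82.9 + (12.06) = 95.0 dB SPL.

95.0 dB SPL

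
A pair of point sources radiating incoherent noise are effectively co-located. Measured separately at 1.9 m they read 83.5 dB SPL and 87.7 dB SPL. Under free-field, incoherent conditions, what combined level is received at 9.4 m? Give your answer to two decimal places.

75.21 dB SPL

Combined at 1.9 m: 10·log₁₀(10^(83.5/10)+10^(87.7/10)) = 89.099 dB SPL.
Then apply −20·log₁₀(9.4/1.9) = -13.887 dB → 75.21 dB SPL.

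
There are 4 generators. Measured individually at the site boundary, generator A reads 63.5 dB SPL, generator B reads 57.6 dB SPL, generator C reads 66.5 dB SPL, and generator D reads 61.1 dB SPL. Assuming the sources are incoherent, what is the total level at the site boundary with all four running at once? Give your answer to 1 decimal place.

Uncorrelated sources add in intensity (power), not in dB.
L_total = 10·log₁₀(10^(63.5/10) + 10^(57.6/10) + 10^(66.5/10) + 10^(61.1/10)) = 10·log₁₀(8569000) = 69.3 dB SPL.

69.3 dB SPL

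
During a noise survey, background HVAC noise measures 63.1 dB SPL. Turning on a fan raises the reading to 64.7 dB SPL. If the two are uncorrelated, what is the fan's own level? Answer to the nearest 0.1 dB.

Background correction is a power subtraction:
L_src = 10·log₁₀(10^(64.7/10) − 10^(63.1/10)) = 10·log₁₀(909500) = 59.6 dB SPL.

59.6 dB SPL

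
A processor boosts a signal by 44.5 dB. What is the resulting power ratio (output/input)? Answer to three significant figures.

28200

Power ratio = 10^(dB/10).
10^(44.5/10) = 10^(4.450) = 28200.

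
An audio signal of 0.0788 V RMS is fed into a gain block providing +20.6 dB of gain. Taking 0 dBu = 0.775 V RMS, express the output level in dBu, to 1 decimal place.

+0.7 dBu

Input level: 20·log₁₀(0.0788/0.775) = -19.86 dBu.
Output: -19.86 + 20.6 = +0.7 dBu.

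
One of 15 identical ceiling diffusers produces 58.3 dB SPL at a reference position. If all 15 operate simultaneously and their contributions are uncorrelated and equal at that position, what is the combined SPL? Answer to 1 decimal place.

70.1 dB SPL

15 equal incoherent sources raise the level by 10·log₁₀(15) = 11.76 dB.
L_total = 58.3 + 11.76 = 70.1 dB SPL.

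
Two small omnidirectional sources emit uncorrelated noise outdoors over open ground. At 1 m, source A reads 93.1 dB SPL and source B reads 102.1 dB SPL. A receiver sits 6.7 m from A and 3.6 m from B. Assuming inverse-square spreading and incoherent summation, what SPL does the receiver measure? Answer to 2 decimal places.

91.13 dB SPL

At the listener: L_A = 93.1 − 20·log₁₀(6.7) = 76.579 dB; L_B = 102.1 − 20·log₁₀(3.6) = 90.974 dB.
Combined: 10·log₁₀(10^(76.579/10)+10^(90.974/10)) = 91.13 dB SPL.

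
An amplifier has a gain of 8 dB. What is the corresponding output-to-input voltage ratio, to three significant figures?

Voltage ratio = 10^(dB/20).
10^(8/20) = 10^(0.4000) = 2.51.

2.51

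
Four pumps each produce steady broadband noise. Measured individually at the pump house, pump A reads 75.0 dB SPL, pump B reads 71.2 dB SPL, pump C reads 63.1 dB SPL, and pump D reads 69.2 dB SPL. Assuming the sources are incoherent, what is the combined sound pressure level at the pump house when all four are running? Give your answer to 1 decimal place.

Uncorrelated sources add in intensity (power), not in dB.
L_total = 10·log₁₀(10^(75.0/10) + 10^(71.2/10) + 10^(63.1/10) + 10^(69.2/10)) = 10·log₁₀(55160000) = 77.4 dB SPL.

77.4 dB SPL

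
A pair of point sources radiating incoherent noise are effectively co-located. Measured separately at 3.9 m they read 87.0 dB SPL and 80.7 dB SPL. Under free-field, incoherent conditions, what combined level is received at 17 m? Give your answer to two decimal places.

Combined at 3.9 m: 10·log₁₀(10^(87.0/10)+10^(80.7/10)) = 87.915 dB SPL.
Then apply −20·log₁₀(17/3.9) = -12.788 dB → 75.13 dB SPL.

75.13 dB SPL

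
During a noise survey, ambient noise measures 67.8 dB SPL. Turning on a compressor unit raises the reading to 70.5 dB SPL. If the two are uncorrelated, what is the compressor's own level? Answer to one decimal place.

Background correction is a power subtraction:
L_src = 10·log₁₀(10^(70.5/10) − 10^(67.8/10)) = 10·log₁₀(5195000) = 67.2 dB SPL.

67.2 dB SPL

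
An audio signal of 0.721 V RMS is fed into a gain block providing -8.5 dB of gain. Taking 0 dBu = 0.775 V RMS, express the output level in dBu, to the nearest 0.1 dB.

-9.1 dBu

Input level: 20·log₁₀(0.721/0.775) = -0.63 dBu.
Output: -0.63 − 8.5 = -9.1 dBu.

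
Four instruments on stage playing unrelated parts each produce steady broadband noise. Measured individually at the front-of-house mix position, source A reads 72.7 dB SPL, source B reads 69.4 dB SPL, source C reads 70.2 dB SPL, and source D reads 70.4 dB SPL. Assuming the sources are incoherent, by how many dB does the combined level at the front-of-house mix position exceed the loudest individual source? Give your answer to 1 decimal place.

Add the sources as powers (linear), then convert back to dB:
L_total = 10·log₁₀(10^(72.7/10) + 10^(69.4/10) + 10^(70.2/10) + 10^(70.4/10)) = 76.88 dB SPL.
Excess over the loudest (72.7 dB): 76.88 − 72.7 = 4.2 dB.

4.2 dB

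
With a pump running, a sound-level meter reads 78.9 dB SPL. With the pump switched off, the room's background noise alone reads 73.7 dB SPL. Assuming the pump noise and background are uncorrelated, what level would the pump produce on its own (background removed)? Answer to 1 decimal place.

Background correction is a power subtraction:
L_src = 10·log₁₀(10^(78.9/10) − 10^(73.7/10)) = 10·log₁₀(54180000) = 77.3 dB SPL.

77.3 dB SPL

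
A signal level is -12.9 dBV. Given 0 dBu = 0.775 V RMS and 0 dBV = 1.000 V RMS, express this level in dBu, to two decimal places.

-10.69 dBu

The offset between the scales is 20·log₁₀(0.775/1.000) = −2.214 dB.
So dBu = -12.9 + 2.214 = -10.69 dBu.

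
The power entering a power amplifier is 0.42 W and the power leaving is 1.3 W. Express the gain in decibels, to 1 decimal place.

4.9 dB

Power is a power quantity, so gain = 10·log₁₀(P_out/P_in).
10·log₁₀(1.3/0.42) = 10·log₁₀(3.095) = 4.9 dB.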